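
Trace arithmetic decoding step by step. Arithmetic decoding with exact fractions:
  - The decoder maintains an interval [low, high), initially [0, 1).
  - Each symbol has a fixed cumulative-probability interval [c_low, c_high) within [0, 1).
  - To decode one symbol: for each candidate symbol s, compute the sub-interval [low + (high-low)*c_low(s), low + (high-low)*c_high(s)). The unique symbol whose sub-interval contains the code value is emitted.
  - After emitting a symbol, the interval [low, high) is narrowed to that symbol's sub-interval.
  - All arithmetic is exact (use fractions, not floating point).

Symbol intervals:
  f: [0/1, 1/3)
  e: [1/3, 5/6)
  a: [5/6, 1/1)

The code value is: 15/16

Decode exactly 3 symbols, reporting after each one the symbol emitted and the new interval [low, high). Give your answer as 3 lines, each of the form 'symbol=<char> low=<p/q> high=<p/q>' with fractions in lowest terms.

Step 1: interval [0/1, 1/1), width = 1/1 - 0/1 = 1/1
  'f': [0/1 + 1/1*0/1, 0/1 + 1/1*1/3) = [0/1, 1/3)
  'e': [0/1 + 1/1*1/3, 0/1 + 1/1*5/6) = [1/3, 5/6)
  'a': [0/1 + 1/1*5/6, 0/1 + 1/1*1/1) = [5/6, 1/1) <- contains code 15/16
  emit 'a', narrow to [5/6, 1/1)
Step 2: interval [5/6, 1/1), width = 1/1 - 5/6 = 1/6
  'f': [5/6 + 1/6*0/1, 5/6 + 1/6*1/3) = [5/6, 8/9)
  'e': [5/6 + 1/6*1/3, 5/6 + 1/6*5/6) = [8/9, 35/36) <- contains code 15/16
  'a': [5/6 + 1/6*5/6, 5/6 + 1/6*1/1) = [35/36, 1/1)
  emit 'e', narrow to [8/9, 35/36)
Step 3: interval [8/9, 35/36), width = 35/36 - 8/9 = 1/12
  'f': [8/9 + 1/12*0/1, 8/9 + 1/12*1/3) = [8/9, 11/12)
  'e': [8/9 + 1/12*1/3, 8/9 + 1/12*5/6) = [11/12, 23/24) <- contains code 15/16
  'a': [8/9 + 1/12*5/6, 8/9 + 1/12*1/1) = [23/24, 35/36)
  emit 'e', narrow to [11/12, 23/24)

Answer: symbol=a low=5/6 high=1/1
symbol=e low=8/9 high=35/36
symbol=e low=11/12 high=23/24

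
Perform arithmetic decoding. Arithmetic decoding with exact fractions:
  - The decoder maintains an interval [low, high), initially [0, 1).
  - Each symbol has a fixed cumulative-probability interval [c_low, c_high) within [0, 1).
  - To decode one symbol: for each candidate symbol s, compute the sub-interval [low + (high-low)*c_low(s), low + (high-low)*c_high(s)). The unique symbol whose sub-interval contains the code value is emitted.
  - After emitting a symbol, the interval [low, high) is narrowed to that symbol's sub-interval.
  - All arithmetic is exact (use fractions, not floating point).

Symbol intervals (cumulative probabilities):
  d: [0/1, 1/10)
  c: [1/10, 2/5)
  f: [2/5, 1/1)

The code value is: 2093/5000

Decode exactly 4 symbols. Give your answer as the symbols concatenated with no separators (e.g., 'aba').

Step 1: interval [0/1, 1/1), width = 1/1 - 0/1 = 1/1
  'd': [0/1 + 1/1*0/1, 0/1 + 1/1*1/10) = [0/1, 1/10)
  'c': [0/1 + 1/1*1/10, 0/1 + 1/1*2/5) = [1/10, 2/5)
  'f': [0/1 + 1/1*2/5, 0/1 + 1/1*1/1) = [2/5, 1/1) <- contains code 2093/5000
  emit 'f', narrow to [2/5, 1/1)
Step 2: interval [2/5, 1/1), width = 1/1 - 2/5 = 3/5
  'd': [2/5 + 3/5*0/1, 2/5 + 3/5*1/10) = [2/5, 23/50) <- contains code 2093/5000
  'c': [2/5 + 3/5*1/10, 2/5 + 3/5*2/5) = [23/50, 16/25)
  'f': [2/5 + 3/5*2/5, 2/5 + 3/5*1/1) = [16/25, 1/1)
  emit 'd', narrow to [2/5, 23/50)
Step 3: interval [2/5, 23/50), width = 23/50 - 2/5 = 3/50
  'd': [2/5 + 3/50*0/1, 2/5 + 3/50*1/10) = [2/5, 203/500)
  'c': [2/5 + 3/50*1/10, 2/5 + 3/50*2/5) = [203/500, 53/125) <- contains code 2093/5000
  'f': [2/5 + 3/50*2/5, 2/5 + 3/50*1/1) = [53/125, 23/50)
  emit 'c', narrow to [203/500, 53/125)
Step 4: interval [203/500, 53/125), width = 53/125 - 203/500 = 9/500
  'd': [203/500 + 9/500*0/1, 203/500 + 9/500*1/10) = [203/500, 2039/5000)
  'c': [203/500 + 9/500*1/10, 203/500 + 9/500*2/5) = [2039/5000, 1033/2500)
  'f': [203/500 + 9/500*2/5, 203/500 + 9/500*1/1) = [1033/2500, 53/125) <- contains code 2093/5000
  emit 'f', narrow to [1033/2500, 53/125)

Answer: fdcf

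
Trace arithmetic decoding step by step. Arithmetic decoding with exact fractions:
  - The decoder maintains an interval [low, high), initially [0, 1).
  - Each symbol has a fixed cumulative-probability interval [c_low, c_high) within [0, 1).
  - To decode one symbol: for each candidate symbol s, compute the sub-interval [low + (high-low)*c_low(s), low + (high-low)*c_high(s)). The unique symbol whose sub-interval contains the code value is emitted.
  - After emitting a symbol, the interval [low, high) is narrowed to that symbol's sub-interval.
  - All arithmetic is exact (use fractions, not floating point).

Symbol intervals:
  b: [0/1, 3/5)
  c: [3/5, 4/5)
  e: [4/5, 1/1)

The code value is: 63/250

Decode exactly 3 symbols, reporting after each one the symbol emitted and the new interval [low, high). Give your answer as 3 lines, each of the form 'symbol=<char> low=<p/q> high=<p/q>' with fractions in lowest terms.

Step 1: interval [0/1, 1/1), width = 1/1 - 0/1 = 1/1
  'b': [0/1 + 1/1*0/1, 0/1 + 1/1*3/5) = [0/1, 3/5) <- contains code 63/250
  'c': [0/1 + 1/1*3/5, 0/1 + 1/1*4/5) = [3/5, 4/5)
  'e': [0/1 + 1/1*4/5, 0/1 + 1/1*1/1) = [4/5, 1/1)
  emit 'b', narrow to [0/1, 3/5)
Step 2: interval [0/1, 3/5), width = 3/5 - 0/1 = 3/5
  'b': [0/1 + 3/5*0/1, 0/1 + 3/5*3/5) = [0/1, 9/25) <- contains code 63/250
  'c': [0/1 + 3/5*3/5, 0/1 + 3/5*4/5) = [9/25, 12/25)
  'e': [0/1 + 3/5*4/5, 0/1 + 3/5*1/1) = [12/25, 3/5)
  emit 'b', narrow to [0/1, 9/25)
Step 3: interval [0/1, 9/25), width = 9/25 - 0/1 = 9/25
  'b': [0/1 + 9/25*0/1, 0/1 + 9/25*3/5) = [0/1, 27/125)
  'c': [0/1 + 9/25*3/5, 0/1 + 9/25*4/5) = [27/125, 36/125) <- contains code 63/250
  'e': [0/1 + 9/25*4/5, 0/1 + 9/25*1/1) = [36/125, 9/25)
  emit 'c', narrow to [27/125, 36/125)

Answer: symbol=b low=0/1 high=3/5
symbol=b low=0/1 high=9/25
symbol=c low=27/125 high=36/125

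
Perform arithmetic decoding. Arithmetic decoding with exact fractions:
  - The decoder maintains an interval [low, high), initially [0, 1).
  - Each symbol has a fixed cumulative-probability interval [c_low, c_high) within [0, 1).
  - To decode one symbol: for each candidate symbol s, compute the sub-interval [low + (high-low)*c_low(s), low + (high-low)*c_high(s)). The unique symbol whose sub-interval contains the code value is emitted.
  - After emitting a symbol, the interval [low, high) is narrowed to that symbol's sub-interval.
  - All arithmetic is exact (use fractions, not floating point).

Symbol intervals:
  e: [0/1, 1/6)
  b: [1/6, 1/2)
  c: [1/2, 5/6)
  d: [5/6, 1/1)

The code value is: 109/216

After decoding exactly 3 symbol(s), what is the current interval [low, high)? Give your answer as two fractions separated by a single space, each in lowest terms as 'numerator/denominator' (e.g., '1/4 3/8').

Answer: 1/2 55/108

Derivation:
Step 1: interval [0/1, 1/1), width = 1/1 - 0/1 = 1/1
  'e': [0/1 + 1/1*0/1, 0/1 + 1/1*1/6) = [0/1, 1/6)
  'b': [0/1 + 1/1*1/6, 0/1 + 1/1*1/2) = [1/6, 1/2)
  'c': [0/1 + 1/1*1/2, 0/1 + 1/1*5/6) = [1/2, 5/6) <- contains code 109/216
  'd': [0/1 + 1/1*5/6, 0/1 + 1/1*1/1) = [5/6, 1/1)
  emit 'c', narrow to [1/2, 5/6)
Step 2: interval [1/2, 5/6), width = 5/6 - 1/2 = 1/3
  'e': [1/2 + 1/3*0/1, 1/2 + 1/3*1/6) = [1/2, 5/9) <- contains code 109/216
  'b': [1/2 + 1/3*1/6, 1/2 + 1/3*1/2) = [5/9, 2/3)
  'c': [1/2 + 1/3*1/2, 1/2 + 1/3*5/6) = [2/3, 7/9)
  'd': [1/2 + 1/3*5/6, 1/2 + 1/3*1/1) = [7/9, 5/6)
  emit 'e', narrow to [1/2, 5/9)
Step 3: interval [1/2, 5/9), width = 5/9 - 1/2 = 1/18
  'e': [1/2 + 1/18*0/1, 1/2 + 1/18*1/6) = [1/2, 55/108) <- contains code 109/216
  'b': [1/2 + 1/18*1/6, 1/2 + 1/18*1/2) = [55/108, 19/36)
  'c': [1/2 + 1/18*1/2, 1/2 + 1/18*5/6) = [19/36, 59/108)
  'd': [1/2 + 1/18*5/6, 1/2 + 1/18*1/1) = [59/108, 5/9)
  emit 'e', narrow to [1/2, 55/108)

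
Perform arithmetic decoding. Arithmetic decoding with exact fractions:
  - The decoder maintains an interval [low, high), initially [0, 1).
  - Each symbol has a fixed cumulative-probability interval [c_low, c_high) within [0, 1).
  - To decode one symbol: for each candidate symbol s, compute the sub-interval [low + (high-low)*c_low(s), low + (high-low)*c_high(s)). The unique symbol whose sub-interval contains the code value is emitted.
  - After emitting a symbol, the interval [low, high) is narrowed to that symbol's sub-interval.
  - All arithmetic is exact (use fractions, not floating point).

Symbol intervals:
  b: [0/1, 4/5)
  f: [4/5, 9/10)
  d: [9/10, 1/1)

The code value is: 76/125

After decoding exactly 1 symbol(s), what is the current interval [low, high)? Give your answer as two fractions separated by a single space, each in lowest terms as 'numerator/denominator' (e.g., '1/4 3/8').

Step 1: interval [0/1, 1/1), width = 1/1 - 0/1 = 1/1
  'b': [0/1 + 1/1*0/1, 0/1 + 1/1*4/5) = [0/1, 4/5) <- contains code 76/125
  'f': [0/1 + 1/1*4/5, 0/1 + 1/1*9/10) = [4/5, 9/10)
  'd': [0/1 + 1/1*9/10, 0/1 + 1/1*1/1) = [9/10, 1/1)
  emit 'b', narrow to [0/1, 4/5)

Answer: 0/1 4/5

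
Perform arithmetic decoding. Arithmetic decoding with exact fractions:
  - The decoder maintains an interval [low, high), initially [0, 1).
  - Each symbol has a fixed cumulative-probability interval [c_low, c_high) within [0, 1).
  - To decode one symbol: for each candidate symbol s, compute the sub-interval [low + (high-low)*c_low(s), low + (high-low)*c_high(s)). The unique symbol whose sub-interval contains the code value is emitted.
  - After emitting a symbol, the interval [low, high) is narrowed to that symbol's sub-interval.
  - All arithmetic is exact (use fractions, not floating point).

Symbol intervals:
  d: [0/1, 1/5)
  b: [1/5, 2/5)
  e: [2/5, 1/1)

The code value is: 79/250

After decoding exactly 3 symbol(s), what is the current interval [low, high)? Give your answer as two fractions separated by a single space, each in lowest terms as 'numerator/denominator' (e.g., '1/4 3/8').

Step 1: interval [0/1, 1/1), width = 1/1 - 0/1 = 1/1
  'd': [0/1 + 1/1*0/1, 0/1 + 1/1*1/5) = [0/1, 1/5)
  'b': [0/1 + 1/1*1/5, 0/1 + 1/1*2/5) = [1/5, 2/5) <- contains code 79/250
  'e': [0/1 + 1/1*2/5, 0/1 + 1/1*1/1) = [2/5, 1/1)
  emit 'b', narrow to [1/5, 2/5)
Step 2: interval [1/5, 2/5), width = 2/5 - 1/5 = 1/5
  'd': [1/5 + 1/5*0/1, 1/5 + 1/5*1/5) = [1/5, 6/25)
  'b': [1/5 + 1/5*1/5, 1/5 + 1/5*2/5) = [6/25, 7/25)
  'e': [1/5 + 1/5*2/5, 1/5 + 1/5*1/1) = [7/25, 2/5) <- contains code 79/250
  emit 'e', narrow to [7/25, 2/5)
Step 3: interval [7/25, 2/5), width = 2/5 - 7/25 = 3/25
  'd': [7/25 + 3/25*0/1, 7/25 + 3/25*1/5) = [7/25, 38/125)
  'b': [7/25 + 3/25*1/5, 7/25 + 3/25*2/5) = [38/125, 41/125) <- contains code 79/250
  'e': [7/25 + 3/25*2/5, 7/25 + 3/25*1/1) = [41/125, 2/5)
  emit 'b', narrow to [38/125, 41/125)

Answer: 38/125 41/125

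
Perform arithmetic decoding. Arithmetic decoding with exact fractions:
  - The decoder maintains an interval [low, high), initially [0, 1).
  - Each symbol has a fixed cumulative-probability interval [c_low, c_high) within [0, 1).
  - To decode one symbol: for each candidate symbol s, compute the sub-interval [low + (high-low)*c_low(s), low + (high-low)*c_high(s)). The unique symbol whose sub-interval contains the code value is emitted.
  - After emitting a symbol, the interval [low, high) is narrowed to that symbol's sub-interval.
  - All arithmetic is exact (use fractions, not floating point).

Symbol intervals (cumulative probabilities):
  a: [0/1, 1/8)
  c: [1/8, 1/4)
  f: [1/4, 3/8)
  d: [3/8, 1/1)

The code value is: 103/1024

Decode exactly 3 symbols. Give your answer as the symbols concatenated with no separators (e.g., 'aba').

Step 1: interval [0/1, 1/1), width = 1/1 - 0/1 = 1/1
  'a': [0/1 + 1/1*0/1, 0/1 + 1/1*1/8) = [0/1, 1/8) <- contains code 103/1024
  'c': [0/1 + 1/1*1/8, 0/1 + 1/1*1/4) = [1/8, 1/4)
  'f': [0/1 + 1/1*1/4, 0/1 + 1/1*3/8) = [1/4, 3/8)
  'd': [0/1 + 1/1*3/8, 0/1 + 1/1*1/1) = [3/8, 1/1)
  emit 'a', narrow to [0/1, 1/8)
Step 2: interval [0/1, 1/8), width = 1/8 - 0/1 = 1/8
  'a': [0/1 + 1/8*0/1, 0/1 + 1/8*1/8) = [0/1, 1/64)
  'c': [0/1 + 1/8*1/8, 0/1 + 1/8*1/4) = [1/64, 1/32)
  'f': [0/1 + 1/8*1/4, 0/1 + 1/8*3/8) = [1/32, 3/64)
  'd': [0/1 + 1/8*3/8, 0/1 + 1/8*1/1) = [3/64, 1/8) <- contains code 103/1024
  emit 'd', narrow to [3/64, 1/8)
Step 3: interval [3/64, 1/8), width = 1/8 - 3/64 = 5/64
  'a': [3/64 + 5/64*0/1, 3/64 + 5/64*1/8) = [3/64, 29/512)
  'c': [3/64 + 5/64*1/8, 3/64 + 5/64*1/4) = [29/512, 17/256)
  'f': [3/64 + 5/64*1/4, 3/64 + 5/64*3/8) = [17/256, 39/512)
  'd': [3/64 + 5/64*3/8, 3/64 + 5/64*1/1) = [39/512, 1/8) <- contains code 103/1024
  emit 'd', narrow to [39/512, 1/8)

Answer: add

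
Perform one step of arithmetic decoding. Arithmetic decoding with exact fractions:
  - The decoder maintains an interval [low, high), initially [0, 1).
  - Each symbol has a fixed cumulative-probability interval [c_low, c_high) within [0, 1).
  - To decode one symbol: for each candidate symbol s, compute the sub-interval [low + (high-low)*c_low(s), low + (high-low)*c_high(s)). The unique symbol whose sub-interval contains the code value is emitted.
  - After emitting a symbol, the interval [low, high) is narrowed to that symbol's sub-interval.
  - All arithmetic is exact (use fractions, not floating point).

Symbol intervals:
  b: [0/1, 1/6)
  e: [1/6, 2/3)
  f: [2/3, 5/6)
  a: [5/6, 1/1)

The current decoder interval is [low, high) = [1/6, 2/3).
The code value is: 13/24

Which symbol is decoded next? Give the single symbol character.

Interval width = high − low = 2/3 − 1/6 = 1/2
Scaled code = (code − low) / width = (13/24 − 1/6) / 1/2 = 3/4
  b: [0/1, 1/6) 
  e: [1/6, 2/3) 
  f: [2/3, 5/6) ← scaled code falls here ✓
  a: [5/6, 1/1) 

Answer: f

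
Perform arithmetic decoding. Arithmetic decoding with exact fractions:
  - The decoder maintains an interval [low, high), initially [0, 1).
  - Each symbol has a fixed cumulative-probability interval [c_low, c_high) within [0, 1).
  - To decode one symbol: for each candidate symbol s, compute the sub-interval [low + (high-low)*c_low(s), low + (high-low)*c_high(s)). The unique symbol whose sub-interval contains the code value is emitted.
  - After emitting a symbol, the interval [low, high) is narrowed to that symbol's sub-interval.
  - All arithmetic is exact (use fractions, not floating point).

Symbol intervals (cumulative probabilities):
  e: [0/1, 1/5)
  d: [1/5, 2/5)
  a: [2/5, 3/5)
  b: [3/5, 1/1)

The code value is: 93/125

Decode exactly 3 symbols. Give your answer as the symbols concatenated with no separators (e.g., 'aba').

Step 1: interval [0/1, 1/1), width = 1/1 - 0/1 = 1/1
  'e': [0/1 + 1/1*0/1, 0/1 + 1/1*1/5) = [0/1, 1/5)
  'd': [0/1 + 1/1*1/5, 0/1 + 1/1*2/5) = [1/5, 2/5)
  'a': [0/1 + 1/1*2/5, 0/1 + 1/1*3/5) = [2/5, 3/5)
  'b': [0/1 + 1/1*3/5, 0/1 + 1/1*1/1) = [3/5, 1/1) <- contains code 93/125
  emit 'b', narrow to [3/5, 1/1)
Step 2: interval [3/5, 1/1), width = 1/1 - 3/5 = 2/5
  'e': [3/5 + 2/5*0/1, 3/5 + 2/5*1/5) = [3/5, 17/25)
  'd': [3/5 + 2/5*1/5, 3/5 + 2/5*2/5) = [17/25, 19/25) <- contains code 93/125
  'a': [3/5 + 2/5*2/5, 3/5 + 2/5*3/5) = [19/25, 21/25)
  'b': [3/5 + 2/5*3/5, 3/5 + 2/5*1/1) = [21/25, 1/1)
  emit 'd', narrow to [17/25, 19/25)
Step 3: interval [17/25, 19/25), width = 19/25 - 17/25 = 2/25
  'e': [17/25 + 2/25*0/1, 17/25 + 2/25*1/5) = [17/25, 87/125)
  'd': [17/25 + 2/25*1/5, 17/25 + 2/25*2/5) = [87/125, 89/125)
  'a': [17/25 + 2/25*2/5, 17/25 + 2/25*3/5) = [89/125, 91/125)
  'b': [17/25 + 2/25*3/5, 17/25 + 2/25*1/1) = [91/125, 19/25) <- contains code 93/125
  emit 'b', narrow to [91/125, 19/25)

Answer: bdb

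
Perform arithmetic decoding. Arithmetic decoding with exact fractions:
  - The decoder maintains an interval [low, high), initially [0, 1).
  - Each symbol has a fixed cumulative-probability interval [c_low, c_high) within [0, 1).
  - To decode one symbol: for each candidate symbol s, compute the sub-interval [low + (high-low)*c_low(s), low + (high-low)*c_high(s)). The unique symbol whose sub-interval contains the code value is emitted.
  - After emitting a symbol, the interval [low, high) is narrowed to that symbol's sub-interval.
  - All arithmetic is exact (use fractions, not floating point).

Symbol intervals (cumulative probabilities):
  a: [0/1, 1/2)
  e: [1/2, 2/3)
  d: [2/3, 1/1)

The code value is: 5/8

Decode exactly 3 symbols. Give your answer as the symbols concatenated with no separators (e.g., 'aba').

Step 1: interval [0/1, 1/1), width = 1/1 - 0/1 = 1/1
  'a': [0/1 + 1/1*0/1, 0/1 + 1/1*1/2) = [0/1, 1/2)
  'e': [0/1 + 1/1*1/2, 0/1 + 1/1*2/3) = [1/2, 2/3) <- contains code 5/8
  'd': [0/1 + 1/1*2/3, 0/1 + 1/1*1/1) = [2/3, 1/1)
  emit 'e', narrow to [1/2, 2/3)
Step 2: interval [1/2, 2/3), width = 2/3 - 1/2 = 1/6
  'a': [1/2 + 1/6*0/1, 1/2 + 1/6*1/2) = [1/2, 7/12)
  'e': [1/2 + 1/6*1/2, 1/2 + 1/6*2/3) = [7/12, 11/18)
  'd': [1/2 + 1/6*2/3, 1/2 + 1/6*1/1) = [11/18, 2/3) <- contains code 5/8
  emit 'd', narrow to [11/18, 2/3)
Step 3: interval [11/18, 2/3), width = 2/3 - 11/18 = 1/18
  'a': [11/18 + 1/18*0/1, 11/18 + 1/18*1/2) = [11/18, 23/36) <- contains code 5/8
  'e': [11/18 + 1/18*1/2, 11/18 + 1/18*2/3) = [23/36, 35/54)
  'd': [11/18 + 1/18*2/3, 11/18 + 1/18*1/1) = [35/54, 2/3)
  emit 'a', narrow to [11/18, 23/36)

Answer: eda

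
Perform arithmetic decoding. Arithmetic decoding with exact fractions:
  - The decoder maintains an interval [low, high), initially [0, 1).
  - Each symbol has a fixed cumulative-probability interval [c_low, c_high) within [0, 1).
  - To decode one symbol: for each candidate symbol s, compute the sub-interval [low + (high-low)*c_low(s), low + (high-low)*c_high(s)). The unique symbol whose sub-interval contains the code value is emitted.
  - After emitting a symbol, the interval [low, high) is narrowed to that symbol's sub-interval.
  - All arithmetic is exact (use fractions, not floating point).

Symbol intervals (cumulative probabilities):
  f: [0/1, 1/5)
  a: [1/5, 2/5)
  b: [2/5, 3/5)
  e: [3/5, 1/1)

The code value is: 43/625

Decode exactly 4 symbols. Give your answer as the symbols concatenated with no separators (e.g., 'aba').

Step 1: interval [0/1, 1/1), width = 1/1 - 0/1 = 1/1
  'f': [0/1 + 1/1*0/1, 0/1 + 1/1*1/5) = [0/1, 1/5) <- contains code 43/625
  'a': [0/1 + 1/1*1/5, 0/1 + 1/1*2/5) = [1/5, 2/5)
  'b': [0/1 + 1/1*2/5, 0/1 + 1/1*3/5) = [2/5, 3/5)
  'e': [0/1 + 1/1*3/5, 0/1 + 1/1*1/1) = [3/5, 1/1)
  emit 'f', narrow to [0/1, 1/5)
Step 2: interval [0/1, 1/5), width = 1/5 - 0/1 = 1/5
  'f': [0/1 + 1/5*0/1, 0/1 + 1/5*1/5) = [0/1, 1/25)
  'a': [0/1 + 1/5*1/5, 0/1 + 1/5*2/5) = [1/25, 2/25) <- contains code 43/625
  'b': [0/1 + 1/5*2/5, 0/1 + 1/5*3/5) = [2/25, 3/25)
  'e': [0/1 + 1/5*3/5, 0/1 + 1/5*1/1) = [3/25, 1/5)
  emit 'a', narrow to [1/25, 2/25)
Step 3: interval [1/25, 2/25), width = 2/25 - 1/25 = 1/25
  'f': [1/25 + 1/25*0/1, 1/25 + 1/25*1/5) = [1/25, 6/125)
  'a': [1/25 + 1/25*1/5, 1/25 + 1/25*2/5) = [6/125, 7/125)
  'b': [1/25 + 1/25*2/5, 1/25 + 1/25*3/5) = [7/125, 8/125)
  'e': [1/25 + 1/25*3/5, 1/25 + 1/25*1/1) = [8/125, 2/25) <- contains code 43/625
  emit 'e', narrow to [8/125, 2/25)
Step 4: interval [8/125, 2/25), width = 2/25 - 8/125 = 2/125
  'f': [8/125 + 2/125*0/1, 8/125 + 2/125*1/5) = [8/125, 42/625)
  'a': [8/125 + 2/125*1/5, 8/125 + 2/125*2/5) = [42/625, 44/625) <- contains code 43/625
  'b': [8/125 + 2/125*2/5, 8/125 + 2/125*3/5) = [44/625, 46/625)
  'e': [8/125 + 2/125*3/5, 8/125 + 2/125*1/1) = [46/625, 2/25)
  emit 'a', narrow to [42/625, 44/625)

Answer: faea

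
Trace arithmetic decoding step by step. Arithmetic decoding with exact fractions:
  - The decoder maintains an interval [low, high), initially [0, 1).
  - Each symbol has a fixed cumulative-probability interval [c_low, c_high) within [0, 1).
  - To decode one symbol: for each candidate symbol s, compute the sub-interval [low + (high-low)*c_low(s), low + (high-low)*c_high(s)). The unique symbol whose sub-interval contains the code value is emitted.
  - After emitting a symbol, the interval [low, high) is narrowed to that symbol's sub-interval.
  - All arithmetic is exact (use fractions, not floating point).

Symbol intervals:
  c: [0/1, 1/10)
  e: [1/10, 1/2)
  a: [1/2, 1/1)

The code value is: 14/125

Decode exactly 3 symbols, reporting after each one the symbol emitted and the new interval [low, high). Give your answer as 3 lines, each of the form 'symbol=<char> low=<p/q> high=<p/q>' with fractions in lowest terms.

Answer: symbol=e low=1/10 high=1/2
symbol=c low=1/10 high=7/50
symbol=e low=13/125 high=3/25

Derivation:
Step 1: interval [0/1, 1/1), width = 1/1 - 0/1 = 1/1
  'c': [0/1 + 1/1*0/1, 0/1 + 1/1*1/10) = [0/1, 1/10)
  'e': [0/1 + 1/1*1/10, 0/1 + 1/1*1/2) = [1/10, 1/2) <- contains code 14/125
  'a': [0/1 + 1/1*1/2, 0/1 + 1/1*1/1) = [1/2, 1/1)
  emit 'e', narrow to [1/10, 1/2)
Step 2: interval [1/10, 1/2), width = 1/2 - 1/10 = 2/5
  'c': [1/10 + 2/5*0/1, 1/10 + 2/5*1/10) = [1/10, 7/50) <- contains code 14/125
  'e': [1/10 + 2/5*1/10, 1/10 + 2/5*1/2) = [7/50, 3/10)
  'a': [1/10 + 2/5*1/2, 1/10 + 2/5*1/1) = [3/10, 1/2)
  emit 'c', narrow to [1/10, 7/50)
Step 3: interval [1/10, 7/50), width = 7/50 - 1/10 = 1/25
  'c': [1/10 + 1/25*0/1, 1/10 + 1/25*1/10) = [1/10, 13/125)
  'e': [1/10 + 1/25*1/10, 1/10 + 1/25*1/2) = [13/125, 3/25) <- contains code 14/125
  'a': [1/10 + 1/25*1/2, 1/10 + 1/25*1/1) = [3/25, 7/50)
  emit 'e', narrow to [13/125, 3/25)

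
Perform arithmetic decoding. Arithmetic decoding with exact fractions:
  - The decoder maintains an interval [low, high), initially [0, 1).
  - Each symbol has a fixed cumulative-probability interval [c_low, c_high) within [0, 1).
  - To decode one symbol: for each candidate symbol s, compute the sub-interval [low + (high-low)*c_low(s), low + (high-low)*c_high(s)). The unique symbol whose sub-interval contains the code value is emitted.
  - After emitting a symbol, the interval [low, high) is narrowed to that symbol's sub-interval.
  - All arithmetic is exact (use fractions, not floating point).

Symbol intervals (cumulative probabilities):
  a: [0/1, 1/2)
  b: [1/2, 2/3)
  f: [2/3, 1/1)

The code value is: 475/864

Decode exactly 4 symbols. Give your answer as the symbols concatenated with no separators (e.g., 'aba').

Answer: babb

Derivation:
Step 1: interval [0/1, 1/1), width = 1/1 - 0/1 = 1/1
  'a': [0/1 + 1/1*0/1, 0/1 + 1/1*1/2) = [0/1, 1/2)
  'b': [0/1 + 1/1*1/2, 0/1 + 1/1*2/3) = [1/2, 2/3) <- contains code 475/864
  'f': [0/1 + 1/1*2/3, 0/1 + 1/1*1/1) = [2/3, 1/1)
  emit 'b', narrow to [1/2, 2/3)
Step 2: interval [1/2, 2/3), width = 2/3 - 1/2 = 1/6
  'a': [1/2 + 1/6*0/1, 1/2 + 1/6*1/2) = [1/2, 7/12) <- contains code 475/864
  'b': [1/2 + 1/6*1/2, 1/2 + 1/6*2/3) = [7/12, 11/18)
  'f': [1/2 + 1/6*2/3, 1/2 + 1/6*1/1) = [11/18, 2/3)
  emit 'a', narrow to [1/2, 7/12)
Step 3: interval [1/2, 7/12), width = 7/12 - 1/2 = 1/12
  'a': [1/2 + 1/12*0/1, 1/2 + 1/12*1/2) = [1/2, 13/24)
  'b': [1/2 + 1/12*1/2, 1/2 + 1/12*2/3) = [13/24, 5/9) <- contains code 475/864
  'f': [1/2 + 1/12*2/3, 1/2 + 1/12*1/1) = [5/9, 7/12)
  emit 'b', narrow to [13/24, 5/9)
Step 4: interval [13/24, 5/9), width = 5/9 - 13/24 = 1/72
  'a': [13/24 + 1/72*0/1, 13/24 + 1/72*1/2) = [13/24, 79/144)
  'b': [13/24 + 1/72*1/2, 13/24 + 1/72*2/3) = [79/144, 119/216) <- contains code 475/864
  'f': [13/24 + 1/72*2/3, 13/24 + 1/72*1/1) = [119/216, 5/9)
  emit 'b', narrow to [79/144, 119/216)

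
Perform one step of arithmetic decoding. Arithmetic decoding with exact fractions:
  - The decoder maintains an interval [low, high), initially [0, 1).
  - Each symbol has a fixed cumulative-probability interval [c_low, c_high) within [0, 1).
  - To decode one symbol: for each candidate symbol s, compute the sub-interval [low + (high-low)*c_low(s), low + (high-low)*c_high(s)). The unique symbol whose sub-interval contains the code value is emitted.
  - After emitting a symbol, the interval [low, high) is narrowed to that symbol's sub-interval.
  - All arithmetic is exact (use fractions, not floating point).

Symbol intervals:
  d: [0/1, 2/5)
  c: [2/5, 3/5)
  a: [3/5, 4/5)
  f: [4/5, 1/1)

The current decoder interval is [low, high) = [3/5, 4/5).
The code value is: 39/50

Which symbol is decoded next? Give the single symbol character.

Interval width = high − low = 4/5 − 3/5 = 1/5
Scaled code = (code − low) / width = (39/50 − 3/5) / 1/5 = 9/10
  d: [0/1, 2/5) 
  c: [2/5, 3/5) 
  a: [3/5, 4/5) 
  f: [4/5, 1/1) ← scaled code falls here ✓

Answer: f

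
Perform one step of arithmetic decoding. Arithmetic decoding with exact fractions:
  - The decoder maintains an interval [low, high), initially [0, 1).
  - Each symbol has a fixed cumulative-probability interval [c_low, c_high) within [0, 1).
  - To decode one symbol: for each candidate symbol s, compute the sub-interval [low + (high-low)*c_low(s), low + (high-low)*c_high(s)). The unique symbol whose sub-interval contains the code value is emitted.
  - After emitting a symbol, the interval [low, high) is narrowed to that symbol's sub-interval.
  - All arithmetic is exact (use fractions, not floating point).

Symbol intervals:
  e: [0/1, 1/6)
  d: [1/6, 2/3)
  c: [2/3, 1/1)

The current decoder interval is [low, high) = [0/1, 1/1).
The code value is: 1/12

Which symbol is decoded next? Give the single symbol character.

Answer: e

Derivation:
Interval width = high − low = 1/1 − 0/1 = 1/1
Scaled code = (code − low) / width = (1/12 − 0/1) / 1/1 = 1/12
  e: [0/1, 1/6) ← scaled code falls here ✓
  d: [1/6, 2/3) 
  c: [2/3, 1/1) 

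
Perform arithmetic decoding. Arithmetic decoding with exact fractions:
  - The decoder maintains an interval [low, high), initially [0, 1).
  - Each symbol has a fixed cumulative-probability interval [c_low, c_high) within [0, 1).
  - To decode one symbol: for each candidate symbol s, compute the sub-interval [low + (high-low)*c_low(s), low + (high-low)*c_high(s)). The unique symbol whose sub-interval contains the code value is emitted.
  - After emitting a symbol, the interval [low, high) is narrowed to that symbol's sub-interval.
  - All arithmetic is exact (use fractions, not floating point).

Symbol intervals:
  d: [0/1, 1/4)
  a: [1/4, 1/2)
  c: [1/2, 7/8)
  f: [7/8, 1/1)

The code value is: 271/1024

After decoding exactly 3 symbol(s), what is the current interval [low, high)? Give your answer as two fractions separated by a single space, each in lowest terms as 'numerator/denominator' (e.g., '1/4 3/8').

Answer: 1/4 17/64

Derivation:
Step 1: interval [0/1, 1/1), width = 1/1 - 0/1 = 1/1
  'd': [0/1 + 1/1*0/1, 0/1 + 1/1*1/4) = [0/1, 1/4)
  'a': [0/1 + 1/1*1/4, 0/1 + 1/1*1/2) = [1/4, 1/2) <- contains code 271/1024
  'c': [0/1 + 1/1*1/2, 0/1 + 1/1*7/8) = [1/2, 7/8)
  'f': [0/1 + 1/1*7/8, 0/1 + 1/1*1/1) = [7/8, 1/1)
  emit 'a', narrow to [1/4, 1/2)
Step 2: interval [1/4, 1/2), width = 1/2 - 1/4 = 1/4
  'd': [1/4 + 1/4*0/1, 1/4 + 1/4*1/4) = [1/4, 5/16) <- contains code 271/1024
  'a': [1/4 + 1/4*1/4, 1/4 + 1/4*1/2) = [5/16, 3/8)
  'c': [1/4 + 1/4*1/2, 1/4 + 1/4*7/8) = [3/8, 15/32)
  'f': [1/4 + 1/4*7/8, 1/4 + 1/4*1/1) = [15/32, 1/2)
  emit 'd', narrow to [1/4, 5/16)
Step 3: interval [1/4, 5/16), width = 5/16 - 1/4 = 1/16
  'd': [1/4 + 1/16*0/1, 1/4 + 1/16*1/4) = [1/4, 17/64) <- contains code 271/1024
  'a': [1/4 + 1/16*1/4, 1/4 + 1/16*1/2) = [17/64, 9/32)
  'c': [1/4 + 1/16*1/2, 1/4 + 1/16*7/8) = [9/32, 39/128)
  'f': [1/4 + 1/16*7/8, 1/4 + 1/16*1/1) = [39/128, 5/16)
  emit 'd', narrow to [1/4, 17/64)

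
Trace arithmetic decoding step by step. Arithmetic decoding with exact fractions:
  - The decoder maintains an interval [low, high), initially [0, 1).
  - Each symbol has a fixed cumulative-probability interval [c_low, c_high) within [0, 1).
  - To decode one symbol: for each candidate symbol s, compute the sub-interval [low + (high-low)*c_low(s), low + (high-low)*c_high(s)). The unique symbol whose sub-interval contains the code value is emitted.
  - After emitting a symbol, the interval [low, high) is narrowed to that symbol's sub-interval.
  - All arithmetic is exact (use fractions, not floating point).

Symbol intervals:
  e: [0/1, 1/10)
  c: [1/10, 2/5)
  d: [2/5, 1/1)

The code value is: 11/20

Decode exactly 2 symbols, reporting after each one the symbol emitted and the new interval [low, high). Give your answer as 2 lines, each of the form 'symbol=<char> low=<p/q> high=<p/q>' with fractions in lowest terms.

Answer: symbol=d low=2/5 high=1/1
symbol=c low=23/50 high=16/25

Derivation:
Step 1: interval [0/1, 1/1), width = 1/1 - 0/1 = 1/1
  'e': [0/1 + 1/1*0/1, 0/1 + 1/1*1/10) = [0/1, 1/10)
  'c': [0/1 + 1/1*1/10, 0/1 + 1/1*2/5) = [1/10, 2/5)
  'd': [0/1 + 1/1*2/5, 0/1 + 1/1*1/1) = [2/5, 1/1) <- contains code 11/20
  emit 'd', narrow to [2/5, 1/1)
Step 2: interval [2/5, 1/1), width = 1/1 - 2/5 = 3/5
  'e': [2/5 + 3/5*0/1, 2/5 + 3/5*1/10) = [2/5, 23/50)
  'c': [2/5 + 3/5*1/10, 2/5 + 3/5*2/5) = [23/50, 16/25) <- contains code 11/20
  'd': [2/5 + 3/5*2/5, 2/5 + 3/5*1/1) = [16/25, 1/1)
  emit 'c', narrow to [23/50, 16/25)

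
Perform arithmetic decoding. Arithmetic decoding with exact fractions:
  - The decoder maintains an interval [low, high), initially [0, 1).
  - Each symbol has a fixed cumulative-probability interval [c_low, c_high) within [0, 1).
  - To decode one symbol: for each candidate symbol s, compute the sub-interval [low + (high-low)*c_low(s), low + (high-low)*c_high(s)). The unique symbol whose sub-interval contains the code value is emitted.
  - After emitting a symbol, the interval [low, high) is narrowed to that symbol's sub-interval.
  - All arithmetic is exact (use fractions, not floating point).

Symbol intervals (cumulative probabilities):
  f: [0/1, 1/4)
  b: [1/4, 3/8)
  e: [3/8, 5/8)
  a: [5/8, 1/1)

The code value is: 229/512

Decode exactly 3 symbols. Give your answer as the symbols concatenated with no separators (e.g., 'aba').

Step 1: interval [0/1, 1/1), width = 1/1 - 0/1 = 1/1
  'f': [0/1 + 1/1*0/1, 0/1 + 1/1*1/4) = [0/1, 1/4)
  'b': [0/1 + 1/1*1/4, 0/1 + 1/1*3/8) = [1/4, 3/8)
  'e': [0/1 + 1/1*3/8, 0/1 + 1/1*5/8) = [3/8, 5/8) <- contains code 229/512
  'a': [0/1 + 1/1*5/8, 0/1 + 1/1*1/1) = [5/8, 1/1)
  emit 'e', narrow to [3/8, 5/8)
Step 2: interval [3/8, 5/8), width = 5/8 - 3/8 = 1/4
  'f': [3/8 + 1/4*0/1, 3/8 + 1/4*1/4) = [3/8, 7/16)
  'b': [3/8 + 1/4*1/4, 3/8 + 1/4*3/8) = [7/16, 15/32) <- contains code 229/512
  'e': [3/8 + 1/4*3/8, 3/8 + 1/4*5/8) = [15/32, 17/32)
  'a': [3/8 + 1/4*5/8, 3/8 + 1/4*1/1) = [17/32, 5/8)
  emit 'b', narrow to [7/16, 15/32)
Step 3: interval [7/16, 15/32), width = 15/32 - 7/16 = 1/32
  'f': [7/16 + 1/32*0/1, 7/16 + 1/32*1/4) = [7/16, 57/128)
  'b': [7/16 + 1/32*1/4, 7/16 + 1/32*3/8) = [57/128, 115/256) <- contains code 229/512
  'e': [7/16 + 1/32*3/8, 7/16 + 1/32*5/8) = [115/256, 117/256)
  'a': [7/16 + 1/32*5/8, 7/16 + 1/32*1/1) = [117/256, 15/32)
  emit 'b', narrow to [57/128, 115/256)

Answer: ebb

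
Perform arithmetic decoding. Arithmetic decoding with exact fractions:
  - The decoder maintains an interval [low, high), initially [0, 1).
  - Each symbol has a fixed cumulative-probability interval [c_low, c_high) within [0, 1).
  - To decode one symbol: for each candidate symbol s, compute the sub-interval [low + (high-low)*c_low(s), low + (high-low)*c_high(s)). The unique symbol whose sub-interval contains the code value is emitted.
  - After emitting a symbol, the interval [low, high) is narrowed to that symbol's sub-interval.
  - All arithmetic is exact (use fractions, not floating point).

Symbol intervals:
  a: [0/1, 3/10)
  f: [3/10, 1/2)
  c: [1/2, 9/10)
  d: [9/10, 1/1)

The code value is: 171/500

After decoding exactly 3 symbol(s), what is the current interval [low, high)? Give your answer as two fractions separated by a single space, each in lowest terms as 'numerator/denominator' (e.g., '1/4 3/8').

Step 1: interval [0/1, 1/1), width = 1/1 - 0/1 = 1/1
  'a': [0/1 + 1/1*0/1, 0/1 + 1/1*3/10) = [0/1, 3/10)
  'f': [0/1 + 1/1*3/10, 0/1 + 1/1*1/2) = [3/10, 1/2) <- contains code 171/500
  'c': [0/1 + 1/1*1/2, 0/1 + 1/1*9/10) = [1/2, 9/10)
  'd': [0/1 + 1/1*9/10, 0/1 + 1/1*1/1) = [9/10, 1/1)
  emit 'f', narrow to [3/10, 1/2)
Step 2: interval [3/10, 1/2), width = 1/2 - 3/10 = 1/5
  'a': [3/10 + 1/5*0/1, 3/10 + 1/5*3/10) = [3/10, 9/25) <- contains code 171/500
  'f': [3/10 + 1/5*3/10, 3/10 + 1/5*1/2) = [9/25, 2/5)
  'c': [3/10 + 1/5*1/2, 3/10 + 1/5*9/10) = [2/5, 12/25)
  'd': [3/10 + 1/5*9/10, 3/10 + 1/5*1/1) = [12/25, 1/2)
  emit 'a', narrow to [3/10, 9/25)
Step 3: interval [3/10, 9/25), width = 9/25 - 3/10 = 3/50
  'a': [3/10 + 3/50*0/1, 3/10 + 3/50*3/10) = [3/10, 159/500)
  'f': [3/10 + 3/50*3/10, 3/10 + 3/50*1/2) = [159/500, 33/100)
  'c': [3/10 + 3/50*1/2, 3/10 + 3/50*9/10) = [33/100, 177/500) <- contains code 171/500
  'd': [3/10 + 3/50*9/10, 3/10 + 3/50*1/1) = [177/500, 9/25)
  emit 'c', narrow to [33/100, 177/500)

Answer: 33/100 177/500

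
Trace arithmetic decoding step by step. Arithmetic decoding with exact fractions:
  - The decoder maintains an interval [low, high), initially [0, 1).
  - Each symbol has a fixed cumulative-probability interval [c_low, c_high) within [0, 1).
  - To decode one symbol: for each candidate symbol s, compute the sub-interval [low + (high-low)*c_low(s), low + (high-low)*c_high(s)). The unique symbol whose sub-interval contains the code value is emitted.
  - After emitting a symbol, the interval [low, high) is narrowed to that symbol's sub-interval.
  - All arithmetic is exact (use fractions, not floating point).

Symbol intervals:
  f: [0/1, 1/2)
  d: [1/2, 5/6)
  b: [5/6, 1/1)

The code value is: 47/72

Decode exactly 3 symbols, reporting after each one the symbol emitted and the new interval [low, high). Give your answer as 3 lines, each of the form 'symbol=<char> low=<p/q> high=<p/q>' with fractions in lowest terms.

Answer: symbol=d low=1/2 high=5/6
symbol=f low=1/2 high=2/3
symbol=b low=23/36 high=2/3

Derivation:
Step 1: interval [0/1, 1/1), width = 1/1 - 0/1 = 1/1
  'f': [0/1 + 1/1*0/1, 0/1 + 1/1*1/2) = [0/1, 1/2)
  'd': [0/1 + 1/1*1/2, 0/1 + 1/1*5/6) = [1/2, 5/6) <- contains code 47/72
  'b': [0/1 + 1/1*5/6, 0/1 + 1/1*1/1) = [5/6, 1/1)
  emit 'd', narrow to [1/2, 5/6)
Step 2: interval [1/2, 5/6), width = 5/6 - 1/2 = 1/3
  'f': [1/2 + 1/3*0/1, 1/2 + 1/3*1/2) = [1/2, 2/3) <- contains code 47/72
  'd': [1/2 + 1/3*1/2, 1/2 + 1/3*5/6) = [2/3, 7/9)
  'b': [1/2 + 1/3*5/6, 1/2 + 1/3*1/1) = [7/9, 5/6)
  emit 'f', narrow to [1/2, 2/3)
Step 3: interval [1/2, 2/3), width = 2/3 - 1/2 = 1/6
  'f': [1/2 + 1/6*0/1, 1/2 + 1/6*1/2) = [1/2, 7/12)
  'd': [1/2 + 1/6*1/2, 1/2 + 1/6*5/6) = [7/12, 23/36)
  'b': [1/2 + 1/6*5/6, 1/2 + 1/6*1/1) = [23/36, 2/3) <- contains code 47/72
  emit 'b', narrow to [23/36, 2/3)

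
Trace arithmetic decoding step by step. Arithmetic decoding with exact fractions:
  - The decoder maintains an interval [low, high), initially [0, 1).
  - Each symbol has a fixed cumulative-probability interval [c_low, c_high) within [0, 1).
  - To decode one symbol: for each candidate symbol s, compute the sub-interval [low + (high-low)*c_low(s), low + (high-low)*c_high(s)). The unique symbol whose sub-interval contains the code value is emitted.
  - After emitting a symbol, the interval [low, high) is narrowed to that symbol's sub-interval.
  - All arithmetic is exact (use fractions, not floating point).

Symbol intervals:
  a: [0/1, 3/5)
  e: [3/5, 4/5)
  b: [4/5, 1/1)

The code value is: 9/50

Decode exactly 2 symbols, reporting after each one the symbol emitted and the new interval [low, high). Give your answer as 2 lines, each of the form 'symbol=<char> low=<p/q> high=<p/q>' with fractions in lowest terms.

Step 1: interval [0/1, 1/1), width = 1/1 - 0/1 = 1/1
  'a': [0/1 + 1/1*0/1, 0/1 + 1/1*3/5) = [0/1, 3/5) <- contains code 9/50
  'e': [0/1 + 1/1*3/5, 0/1 + 1/1*4/5) = [3/5, 4/5)
  'b': [0/1 + 1/1*4/5, 0/1 + 1/1*1/1) = [4/5, 1/1)
  emit 'a', narrow to [0/1, 3/5)
Step 2: interval [0/1, 3/5), width = 3/5 - 0/1 = 3/5
  'a': [0/1 + 3/5*0/1, 0/1 + 3/5*3/5) = [0/1, 9/25) <- contains code 9/50
  'e': [0/1 + 3/5*3/5, 0/1 + 3/5*4/5) = [9/25, 12/25)
  'b': [0/1 + 3/5*4/5, 0/1 + 3/5*1/1) = [12/25, 3/5)
  emit 'a', narrow to [0/1, 9/25)

Answer: symbol=a low=0/1 high=3/5
symbol=a low=0/1 high=9/25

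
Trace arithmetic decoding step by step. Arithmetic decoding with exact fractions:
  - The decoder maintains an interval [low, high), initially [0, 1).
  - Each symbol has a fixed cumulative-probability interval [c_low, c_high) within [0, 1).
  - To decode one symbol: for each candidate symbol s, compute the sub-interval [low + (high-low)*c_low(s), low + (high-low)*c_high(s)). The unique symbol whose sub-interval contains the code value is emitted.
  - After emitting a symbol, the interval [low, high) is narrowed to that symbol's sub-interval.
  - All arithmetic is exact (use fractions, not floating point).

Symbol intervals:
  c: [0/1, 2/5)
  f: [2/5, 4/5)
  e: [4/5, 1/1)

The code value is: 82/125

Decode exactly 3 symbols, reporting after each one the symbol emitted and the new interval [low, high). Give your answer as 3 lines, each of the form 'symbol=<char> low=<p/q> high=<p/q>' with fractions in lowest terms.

Step 1: interval [0/1, 1/1), width = 1/1 - 0/1 = 1/1
  'c': [0/1 + 1/1*0/1, 0/1 + 1/1*2/5) = [0/1, 2/5)
  'f': [0/1 + 1/1*2/5, 0/1 + 1/1*4/5) = [2/5, 4/5) <- contains code 82/125
  'e': [0/1 + 1/1*4/5, 0/1 + 1/1*1/1) = [4/5, 1/1)
  emit 'f', narrow to [2/5, 4/5)
Step 2: interval [2/5, 4/5), width = 4/5 - 2/5 = 2/5
  'c': [2/5 + 2/5*0/1, 2/5 + 2/5*2/5) = [2/5, 14/25)
  'f': [2/5 + 2/5*2/5, 2/5 + 2/5*4/5) = [14/25, 18/25) <- contains code 82/125
  'e': [2/5 + 2/5*4/5, 2/5 + 2/5*1/1) = [18/25, 4/5)
  emit 'f', narrow to [14/25, 18/25)
Step 3: interval [14/25, 18/25), width = 18/25 - 14/25 = 4/25
  'c': [14/25 + 4/25*0/1, 14/25 + 4/25*2/5) = [14/25, 78/125)
  'f': [14/25 + 4/25*2/5, 14/25 + 4/25*4/5) = [78/125, 86/125) <- contains code 82/125
  'e': [14/25 + 4/25*4/5, 14/25 + 4/25*1/1) = [86/125, 18/25)
  emit 'f', narrow to [78/125, 86/125)

Answer: symbol=f low=2/5 high=4/5
symbol=f low=14/25 high=18/25
symbol=f low=78/125 high=86/125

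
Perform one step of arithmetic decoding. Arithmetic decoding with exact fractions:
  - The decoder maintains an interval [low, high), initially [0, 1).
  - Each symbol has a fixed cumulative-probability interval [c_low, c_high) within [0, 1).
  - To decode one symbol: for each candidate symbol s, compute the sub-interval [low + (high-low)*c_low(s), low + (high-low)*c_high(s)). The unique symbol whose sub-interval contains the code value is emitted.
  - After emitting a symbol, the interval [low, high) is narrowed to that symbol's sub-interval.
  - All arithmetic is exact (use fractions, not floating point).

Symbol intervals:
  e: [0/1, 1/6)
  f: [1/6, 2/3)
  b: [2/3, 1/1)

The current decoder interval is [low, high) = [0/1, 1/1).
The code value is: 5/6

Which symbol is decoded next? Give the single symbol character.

Answer: b

Derivation:
Interval width = high − low = 1/1 − 0/1 = 1/1
Scaled code = (code − low) / width = (5/6 − 0/1) / 1/1 = 5/6
  e: [0/1, 1/6) 
  f: [1/6, 2/3) 
  b: [2/3, 1/1) ← scaled code falls here ✓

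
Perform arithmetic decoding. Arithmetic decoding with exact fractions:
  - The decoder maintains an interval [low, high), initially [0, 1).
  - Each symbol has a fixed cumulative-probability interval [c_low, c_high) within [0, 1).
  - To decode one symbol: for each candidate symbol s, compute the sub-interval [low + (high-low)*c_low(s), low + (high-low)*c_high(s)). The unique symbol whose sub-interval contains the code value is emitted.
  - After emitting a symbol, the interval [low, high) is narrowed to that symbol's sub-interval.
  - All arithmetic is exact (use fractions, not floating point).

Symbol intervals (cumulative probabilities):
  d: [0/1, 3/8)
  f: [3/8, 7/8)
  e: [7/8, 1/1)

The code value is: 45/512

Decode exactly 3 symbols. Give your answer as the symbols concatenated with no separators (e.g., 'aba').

Step 1: interval [0/1, 1/1), width = 1/1 - 0/1 = 1/1
  'd': [0/1 + 1/1*0/1, 0/1 + 1/1*3/8) = [0/1, 3/8) <- contains code 45/512
  'f': [0/1 + 1/1*3/8, 0/1 + 1/1*7/8) = [3/8, 7/8)
  'e': [0/1 + 1/1*7/8, 0/1 + 1/1*1/1) = [7/8, 1/1)
  emit 'd', narrow to [0/1, 3/8)
Step 2: interval [0/1, 3/8), width = 3/8 - 0/1 = 3/8
  'd': [0/1 + 3/8*0/1, 0/1 + 3/8*3/8) = [0/1, 9/64) <- contains code 45/512
  'f': [0/1 + 3/8*3/8, 0/1 + 3/8*7/8) = [9/64, 21/64)
  'e': [0/1 + 3/8*7/8, 0/1 + 3/8*1/1) = [21/64, 3/8)
  emit 'd', narrow to [0/1, 9/64)
Step 3: interval [0/1, 9/64), width = 9/64 - 0/1 = 9/64
  'd': [0/1 + 9/64*0/1, 0/1 + 9/64*3/8) = [0/1, 27/512)
  'f': [0/1 + 9/64*3/8, 0/1 + 9/64*7/8) = [27/512, 63/512) <- contains code 45/512
  'e': [0/1 + 9/64*7/8, 0/1 + 9/64*1/1) = [63/512, 9/64)
  emit 'f', narrow to [27/512, 63/512)

Answer: ddf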